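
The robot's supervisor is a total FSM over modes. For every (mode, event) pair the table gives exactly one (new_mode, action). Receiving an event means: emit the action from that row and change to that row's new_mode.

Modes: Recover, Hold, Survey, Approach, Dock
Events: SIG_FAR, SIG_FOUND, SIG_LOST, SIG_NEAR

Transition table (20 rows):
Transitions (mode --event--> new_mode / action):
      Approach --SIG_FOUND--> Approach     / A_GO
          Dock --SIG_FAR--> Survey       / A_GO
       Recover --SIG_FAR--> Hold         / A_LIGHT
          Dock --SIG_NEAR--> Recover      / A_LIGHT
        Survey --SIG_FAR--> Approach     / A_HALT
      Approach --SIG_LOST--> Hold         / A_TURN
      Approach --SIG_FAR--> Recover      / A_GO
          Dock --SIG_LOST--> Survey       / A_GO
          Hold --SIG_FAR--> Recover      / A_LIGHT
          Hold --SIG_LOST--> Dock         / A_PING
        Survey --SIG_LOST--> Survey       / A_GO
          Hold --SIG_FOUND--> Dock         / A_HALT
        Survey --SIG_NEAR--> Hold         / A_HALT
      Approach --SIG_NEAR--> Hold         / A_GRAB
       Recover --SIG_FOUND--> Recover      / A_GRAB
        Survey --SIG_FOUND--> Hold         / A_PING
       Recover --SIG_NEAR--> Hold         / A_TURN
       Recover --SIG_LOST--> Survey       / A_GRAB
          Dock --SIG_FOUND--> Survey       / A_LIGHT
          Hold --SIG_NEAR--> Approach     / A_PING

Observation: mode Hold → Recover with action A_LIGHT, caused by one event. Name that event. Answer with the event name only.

try SIG_FAR: (Hold, SIG_FAR) → (Recover, A_LIGHT)  ← matches
try SIG_FOUND: (Hold, SIG_FOUND) → (Dock, A_HALT)
try SIG_LOST: (Hold, SIG_LOST) → (Dock, A_PING)
try SIG_NEAR: (Hold, SIG_NEAR) → (Approach, A_PING)

SIG_FAR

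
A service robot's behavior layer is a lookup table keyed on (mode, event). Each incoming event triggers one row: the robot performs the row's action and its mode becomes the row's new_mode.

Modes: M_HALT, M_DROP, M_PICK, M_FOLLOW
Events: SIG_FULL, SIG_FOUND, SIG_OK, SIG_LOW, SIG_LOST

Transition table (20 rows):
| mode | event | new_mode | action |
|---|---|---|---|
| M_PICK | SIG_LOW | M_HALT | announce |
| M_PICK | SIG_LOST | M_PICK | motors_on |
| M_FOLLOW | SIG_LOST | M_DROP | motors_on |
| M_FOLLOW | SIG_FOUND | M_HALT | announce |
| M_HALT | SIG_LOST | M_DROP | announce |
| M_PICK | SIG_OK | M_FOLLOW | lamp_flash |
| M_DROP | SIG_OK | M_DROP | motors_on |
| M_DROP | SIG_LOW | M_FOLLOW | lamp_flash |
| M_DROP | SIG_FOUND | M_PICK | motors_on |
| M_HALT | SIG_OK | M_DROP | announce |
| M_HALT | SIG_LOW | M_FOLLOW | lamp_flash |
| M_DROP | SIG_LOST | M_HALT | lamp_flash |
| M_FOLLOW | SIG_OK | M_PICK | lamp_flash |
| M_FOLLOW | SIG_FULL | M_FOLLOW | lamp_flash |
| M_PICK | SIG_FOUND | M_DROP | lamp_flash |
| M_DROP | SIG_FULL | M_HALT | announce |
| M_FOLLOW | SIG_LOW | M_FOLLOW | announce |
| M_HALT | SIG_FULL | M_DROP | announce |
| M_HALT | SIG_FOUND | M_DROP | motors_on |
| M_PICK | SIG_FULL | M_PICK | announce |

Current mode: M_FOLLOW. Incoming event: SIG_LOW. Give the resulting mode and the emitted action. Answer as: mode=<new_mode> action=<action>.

current mode = M_FOLLOW; filter table to that mode:
  (M_FOLLOW, SIG_LOST) → (M_DROP, motors_on)
  (M_FOLLOW, SIG_FOUND) → (M_HALT, announce)
  (M_FOLLOW, SIG_OK) → (M_PICK, lamp_flash)
  (M_FOLLOW, SIG_FULL) → (M_FOLLOW, lamp_flash)
  (M_FOLLOW, SIG_LOW) → (M_FOLLOW, announce)  ← event matches
event = SIG_LOW selects (M_FOLLOW, announce)

mode=M_FOLLOW action=announce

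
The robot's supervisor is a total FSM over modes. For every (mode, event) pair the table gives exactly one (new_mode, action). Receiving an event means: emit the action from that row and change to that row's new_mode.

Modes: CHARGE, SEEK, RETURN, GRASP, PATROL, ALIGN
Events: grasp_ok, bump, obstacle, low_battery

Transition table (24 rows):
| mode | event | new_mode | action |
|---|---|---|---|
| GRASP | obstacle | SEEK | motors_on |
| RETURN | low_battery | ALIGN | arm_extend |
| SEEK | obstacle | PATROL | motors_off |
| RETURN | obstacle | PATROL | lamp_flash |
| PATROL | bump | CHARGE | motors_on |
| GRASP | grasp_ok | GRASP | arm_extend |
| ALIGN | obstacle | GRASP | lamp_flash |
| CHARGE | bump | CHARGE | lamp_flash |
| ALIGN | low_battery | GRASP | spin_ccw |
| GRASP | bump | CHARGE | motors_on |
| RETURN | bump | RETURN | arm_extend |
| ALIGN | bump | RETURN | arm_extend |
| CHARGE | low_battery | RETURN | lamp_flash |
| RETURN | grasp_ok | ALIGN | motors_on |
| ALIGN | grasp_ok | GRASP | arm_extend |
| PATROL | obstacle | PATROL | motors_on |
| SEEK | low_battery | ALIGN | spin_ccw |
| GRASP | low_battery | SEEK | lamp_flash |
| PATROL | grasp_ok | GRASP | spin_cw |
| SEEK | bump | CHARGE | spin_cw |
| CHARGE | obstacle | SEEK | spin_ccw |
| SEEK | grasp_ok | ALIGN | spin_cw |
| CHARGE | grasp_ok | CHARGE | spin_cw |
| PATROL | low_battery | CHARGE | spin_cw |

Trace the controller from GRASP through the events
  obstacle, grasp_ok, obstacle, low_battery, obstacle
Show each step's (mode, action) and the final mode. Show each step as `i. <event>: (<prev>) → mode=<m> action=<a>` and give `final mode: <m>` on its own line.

final mode: PATROL

1. obstacle: (GRASP) → mode=SEEK action=motors_on
2. grasp_ok: (SEEK) → mode=ALIGN action=spin_cw
3. obstacle: (ALIGN) → mode=GRASP action=lamp_flash
4. low_battery: (GRASP) → mode=SEEK action=lamp_flash
5. obstacle: (SEEK) → mode=PATROL action=motors_off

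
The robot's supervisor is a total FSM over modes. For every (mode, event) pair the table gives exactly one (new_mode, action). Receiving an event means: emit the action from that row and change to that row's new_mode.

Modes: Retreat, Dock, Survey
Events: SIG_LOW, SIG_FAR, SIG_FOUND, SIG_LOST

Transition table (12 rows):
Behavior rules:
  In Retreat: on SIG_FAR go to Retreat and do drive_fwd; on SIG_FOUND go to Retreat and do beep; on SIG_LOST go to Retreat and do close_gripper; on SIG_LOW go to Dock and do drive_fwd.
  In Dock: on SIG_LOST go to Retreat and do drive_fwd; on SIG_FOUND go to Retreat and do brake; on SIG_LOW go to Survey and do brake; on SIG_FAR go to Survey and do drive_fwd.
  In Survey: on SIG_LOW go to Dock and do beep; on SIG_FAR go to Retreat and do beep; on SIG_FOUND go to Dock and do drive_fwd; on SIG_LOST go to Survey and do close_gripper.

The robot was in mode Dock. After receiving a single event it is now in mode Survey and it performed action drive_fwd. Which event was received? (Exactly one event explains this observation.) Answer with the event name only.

try SIG_LOW: (Dock, SIG_LOW) → (Survey, brake)
try SIG_FAR: (Dock, SIG_FAR) → (Survey, drive_fwd)  ← matches
try SIG_FOUND: (Dock, SIG_FOUND) → (Retreat, brake)
try SIG_LOST: (Dock, SIG_LOST) → (Retreat, drive_fwd)

SIG_FAR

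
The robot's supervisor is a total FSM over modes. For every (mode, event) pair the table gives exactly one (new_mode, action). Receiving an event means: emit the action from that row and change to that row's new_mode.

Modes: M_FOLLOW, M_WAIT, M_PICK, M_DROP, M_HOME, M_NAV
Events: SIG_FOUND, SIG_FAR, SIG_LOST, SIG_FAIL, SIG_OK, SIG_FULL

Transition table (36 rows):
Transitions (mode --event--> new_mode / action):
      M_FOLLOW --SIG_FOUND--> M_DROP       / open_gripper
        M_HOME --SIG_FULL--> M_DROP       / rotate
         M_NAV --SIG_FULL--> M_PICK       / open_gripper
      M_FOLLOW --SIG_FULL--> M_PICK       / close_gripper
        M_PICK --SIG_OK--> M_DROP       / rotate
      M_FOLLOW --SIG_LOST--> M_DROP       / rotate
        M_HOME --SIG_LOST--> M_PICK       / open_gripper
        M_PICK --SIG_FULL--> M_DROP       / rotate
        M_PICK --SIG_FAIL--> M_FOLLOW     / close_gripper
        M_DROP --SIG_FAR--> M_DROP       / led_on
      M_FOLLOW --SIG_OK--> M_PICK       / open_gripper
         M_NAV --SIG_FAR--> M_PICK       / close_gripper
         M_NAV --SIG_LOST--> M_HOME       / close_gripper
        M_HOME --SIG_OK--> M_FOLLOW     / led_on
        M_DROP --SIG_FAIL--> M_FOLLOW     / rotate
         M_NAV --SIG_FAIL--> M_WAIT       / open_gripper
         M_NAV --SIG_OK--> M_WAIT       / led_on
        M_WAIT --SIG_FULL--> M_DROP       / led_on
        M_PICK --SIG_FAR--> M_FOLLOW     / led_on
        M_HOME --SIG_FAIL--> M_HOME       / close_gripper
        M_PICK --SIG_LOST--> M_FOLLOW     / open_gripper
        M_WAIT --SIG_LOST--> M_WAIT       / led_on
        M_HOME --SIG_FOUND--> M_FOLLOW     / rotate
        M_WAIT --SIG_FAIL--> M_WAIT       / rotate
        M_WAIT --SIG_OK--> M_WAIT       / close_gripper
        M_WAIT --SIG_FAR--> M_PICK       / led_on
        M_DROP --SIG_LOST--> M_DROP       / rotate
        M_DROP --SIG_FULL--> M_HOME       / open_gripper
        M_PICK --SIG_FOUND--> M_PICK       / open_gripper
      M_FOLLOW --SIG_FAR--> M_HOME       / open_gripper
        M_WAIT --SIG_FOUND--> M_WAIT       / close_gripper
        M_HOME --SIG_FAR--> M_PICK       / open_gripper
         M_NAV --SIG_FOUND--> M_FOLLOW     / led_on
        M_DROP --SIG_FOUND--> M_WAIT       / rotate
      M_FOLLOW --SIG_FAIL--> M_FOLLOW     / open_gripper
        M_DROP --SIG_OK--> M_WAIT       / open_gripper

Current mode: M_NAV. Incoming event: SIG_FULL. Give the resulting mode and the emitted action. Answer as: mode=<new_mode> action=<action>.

current mode = M_NAV; filter table to that mode:
  (M_NAV, SIG_FULL) → (M_PICK, open_gripper)  ← event matches
  (M_NAV, SIG_FAR) → (M_PICK, close_gripper)
  (M_NAV, SIG_LOST) → (M_HOME, close_gripper)
  (M_NAV, SIG_FAIL) → (M_WAIT, open_gripper)
  (M_NAV, SIG_OK) → (M_WAIT, led_on)
  (M_NAV, SIG_FOUND) → (M_FOLLOW, led_on)
event = SIG_FULL selects (M_PICK, open_gripper)

mode=M_PICK action=open_gripper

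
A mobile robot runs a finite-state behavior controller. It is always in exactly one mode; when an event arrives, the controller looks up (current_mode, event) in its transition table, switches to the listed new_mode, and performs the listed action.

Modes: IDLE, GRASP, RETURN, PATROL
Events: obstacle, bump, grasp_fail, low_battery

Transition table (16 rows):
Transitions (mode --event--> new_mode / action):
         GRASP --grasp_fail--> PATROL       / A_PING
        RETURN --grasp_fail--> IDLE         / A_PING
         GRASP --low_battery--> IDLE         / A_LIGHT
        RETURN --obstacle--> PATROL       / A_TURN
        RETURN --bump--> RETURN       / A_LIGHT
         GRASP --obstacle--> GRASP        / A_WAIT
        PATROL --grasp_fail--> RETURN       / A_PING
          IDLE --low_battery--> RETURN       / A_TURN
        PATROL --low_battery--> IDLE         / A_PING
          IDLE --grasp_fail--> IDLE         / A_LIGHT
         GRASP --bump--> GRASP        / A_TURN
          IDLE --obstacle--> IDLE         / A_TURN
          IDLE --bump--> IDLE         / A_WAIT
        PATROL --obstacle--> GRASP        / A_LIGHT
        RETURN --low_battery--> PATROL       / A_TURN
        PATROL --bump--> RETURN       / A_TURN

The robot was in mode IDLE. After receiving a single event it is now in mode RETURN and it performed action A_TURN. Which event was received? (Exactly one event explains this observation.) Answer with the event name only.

try obstacle: (IDLE, obstacle) → (IDLE, A_TURN)
try bump: (IDLE, bump) → (IDLE, A_WAIT)
try grasp_fail: (IDLE, grasp_fail) → (IDLE, A_LIGHT)
try low_battery: (IDLE, low_battery) → (RETURN, A_TURN)  ← matches

low_battery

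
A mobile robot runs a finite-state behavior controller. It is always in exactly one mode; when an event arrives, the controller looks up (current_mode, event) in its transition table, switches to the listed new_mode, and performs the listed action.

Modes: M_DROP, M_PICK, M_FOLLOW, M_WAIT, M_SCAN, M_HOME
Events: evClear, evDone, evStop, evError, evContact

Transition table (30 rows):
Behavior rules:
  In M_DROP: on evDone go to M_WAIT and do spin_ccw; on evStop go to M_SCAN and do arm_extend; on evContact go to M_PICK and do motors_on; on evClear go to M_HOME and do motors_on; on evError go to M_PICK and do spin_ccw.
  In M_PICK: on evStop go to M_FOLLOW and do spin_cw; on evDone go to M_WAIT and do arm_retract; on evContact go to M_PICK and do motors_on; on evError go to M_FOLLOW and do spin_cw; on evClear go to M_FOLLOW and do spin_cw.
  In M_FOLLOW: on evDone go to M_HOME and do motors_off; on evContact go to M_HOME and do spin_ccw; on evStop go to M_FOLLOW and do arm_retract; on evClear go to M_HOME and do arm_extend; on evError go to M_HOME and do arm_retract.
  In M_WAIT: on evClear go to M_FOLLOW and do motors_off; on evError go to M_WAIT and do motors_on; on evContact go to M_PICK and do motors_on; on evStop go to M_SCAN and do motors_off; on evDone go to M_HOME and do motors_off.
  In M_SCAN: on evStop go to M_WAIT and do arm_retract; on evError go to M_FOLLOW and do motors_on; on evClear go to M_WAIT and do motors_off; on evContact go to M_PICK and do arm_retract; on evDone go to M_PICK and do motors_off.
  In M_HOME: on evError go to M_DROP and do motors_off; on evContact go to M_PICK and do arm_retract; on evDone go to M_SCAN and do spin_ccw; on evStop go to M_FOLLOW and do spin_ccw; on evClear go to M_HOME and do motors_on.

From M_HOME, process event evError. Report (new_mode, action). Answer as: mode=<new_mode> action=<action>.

mode=M_DROP action=motors_off

current mode = M_HOME; filter table to that mode:
  (M_HOME, evError) → (M_DROP, motors_off)  ← event matches
  (M_HOME, evContact) → (M_PICK, arm_retract)
  (M_HOME, evDone) → (M_SCAN, spin_ccw)
  (M_HOME, evStop) → (M_FOLLOW, spin_ccw)
  (M_HOME, evClear) → (M_HOME, motors_on)
event = evError selects (M_DROP, motors_off)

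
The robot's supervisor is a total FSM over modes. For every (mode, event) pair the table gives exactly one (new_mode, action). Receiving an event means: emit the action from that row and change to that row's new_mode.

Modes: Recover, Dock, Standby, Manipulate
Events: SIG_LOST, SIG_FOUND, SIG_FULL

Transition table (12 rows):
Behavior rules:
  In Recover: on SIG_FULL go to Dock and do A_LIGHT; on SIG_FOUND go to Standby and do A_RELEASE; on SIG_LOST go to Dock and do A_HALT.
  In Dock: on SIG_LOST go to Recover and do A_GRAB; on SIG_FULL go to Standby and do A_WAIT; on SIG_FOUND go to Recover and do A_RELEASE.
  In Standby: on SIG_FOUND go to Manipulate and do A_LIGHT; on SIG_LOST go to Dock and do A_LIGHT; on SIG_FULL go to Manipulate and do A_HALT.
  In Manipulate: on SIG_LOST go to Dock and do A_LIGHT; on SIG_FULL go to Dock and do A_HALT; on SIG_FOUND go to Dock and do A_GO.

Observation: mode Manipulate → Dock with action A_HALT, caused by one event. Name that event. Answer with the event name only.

SIG_FULL

try SIG_LOST: (Manipulate, SIG_LOST) → (Dock, A_LIGHT)
try SIG_FOUND: (Manipulate, SIG_FOUND) → (Dock, A_GO)
try SIG_FULL: (Manipulate, SIG_FULL) → (Dock, A_HALT)  ← matches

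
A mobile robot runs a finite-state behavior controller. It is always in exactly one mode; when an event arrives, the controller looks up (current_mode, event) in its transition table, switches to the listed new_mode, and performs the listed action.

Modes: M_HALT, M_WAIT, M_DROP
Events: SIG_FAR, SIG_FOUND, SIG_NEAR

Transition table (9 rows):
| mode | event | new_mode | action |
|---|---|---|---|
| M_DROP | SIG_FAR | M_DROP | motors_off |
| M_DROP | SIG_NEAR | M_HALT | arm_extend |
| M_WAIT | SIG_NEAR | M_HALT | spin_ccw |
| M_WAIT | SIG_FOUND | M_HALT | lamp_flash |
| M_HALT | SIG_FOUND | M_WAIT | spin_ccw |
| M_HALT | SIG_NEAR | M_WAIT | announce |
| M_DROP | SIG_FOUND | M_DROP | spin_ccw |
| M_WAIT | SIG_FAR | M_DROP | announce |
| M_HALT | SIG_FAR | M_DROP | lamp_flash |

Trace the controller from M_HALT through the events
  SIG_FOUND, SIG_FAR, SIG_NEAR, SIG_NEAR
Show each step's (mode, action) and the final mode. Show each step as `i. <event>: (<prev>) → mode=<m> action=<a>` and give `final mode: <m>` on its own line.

final mode: M_WAIT

1. SIG_FOUND: (M_HALT) → mode=M_WAIT action=spin_ccw
2. SIG_FAR: (M_WAIT) → mode=M_DROP action=announce
3. SIG_NEAR: (M_DROP) → mode=M_HALT action=arm_extend
4. SIG_NEAR: (M_HALT) → mode=M_WAIT action=announce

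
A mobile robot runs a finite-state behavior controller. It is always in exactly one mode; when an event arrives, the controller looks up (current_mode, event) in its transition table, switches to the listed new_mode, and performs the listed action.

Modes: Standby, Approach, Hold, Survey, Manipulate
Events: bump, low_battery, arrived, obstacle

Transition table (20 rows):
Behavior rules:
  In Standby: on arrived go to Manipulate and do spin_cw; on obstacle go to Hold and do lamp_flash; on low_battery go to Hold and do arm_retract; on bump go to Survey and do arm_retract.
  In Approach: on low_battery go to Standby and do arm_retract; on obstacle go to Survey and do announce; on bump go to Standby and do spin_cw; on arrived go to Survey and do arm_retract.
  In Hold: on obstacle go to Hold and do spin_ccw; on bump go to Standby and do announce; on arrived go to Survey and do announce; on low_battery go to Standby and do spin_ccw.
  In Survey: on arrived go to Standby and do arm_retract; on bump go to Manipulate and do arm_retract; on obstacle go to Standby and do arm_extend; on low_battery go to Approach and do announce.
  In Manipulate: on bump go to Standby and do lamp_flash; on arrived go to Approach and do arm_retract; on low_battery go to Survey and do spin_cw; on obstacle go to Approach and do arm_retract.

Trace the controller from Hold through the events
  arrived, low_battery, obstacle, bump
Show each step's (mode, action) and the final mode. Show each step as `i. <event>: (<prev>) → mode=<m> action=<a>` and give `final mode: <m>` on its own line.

final mode: Manipulate

1. arrived: (Hold) → mode=Survey action=announce
2. low_battery: (Survey) → mode=Approach action=announce
3. obstacle: (Approach) → mode=Survey action=announce
4. bump: (Survey) → mode=Manipulate action=arm_retract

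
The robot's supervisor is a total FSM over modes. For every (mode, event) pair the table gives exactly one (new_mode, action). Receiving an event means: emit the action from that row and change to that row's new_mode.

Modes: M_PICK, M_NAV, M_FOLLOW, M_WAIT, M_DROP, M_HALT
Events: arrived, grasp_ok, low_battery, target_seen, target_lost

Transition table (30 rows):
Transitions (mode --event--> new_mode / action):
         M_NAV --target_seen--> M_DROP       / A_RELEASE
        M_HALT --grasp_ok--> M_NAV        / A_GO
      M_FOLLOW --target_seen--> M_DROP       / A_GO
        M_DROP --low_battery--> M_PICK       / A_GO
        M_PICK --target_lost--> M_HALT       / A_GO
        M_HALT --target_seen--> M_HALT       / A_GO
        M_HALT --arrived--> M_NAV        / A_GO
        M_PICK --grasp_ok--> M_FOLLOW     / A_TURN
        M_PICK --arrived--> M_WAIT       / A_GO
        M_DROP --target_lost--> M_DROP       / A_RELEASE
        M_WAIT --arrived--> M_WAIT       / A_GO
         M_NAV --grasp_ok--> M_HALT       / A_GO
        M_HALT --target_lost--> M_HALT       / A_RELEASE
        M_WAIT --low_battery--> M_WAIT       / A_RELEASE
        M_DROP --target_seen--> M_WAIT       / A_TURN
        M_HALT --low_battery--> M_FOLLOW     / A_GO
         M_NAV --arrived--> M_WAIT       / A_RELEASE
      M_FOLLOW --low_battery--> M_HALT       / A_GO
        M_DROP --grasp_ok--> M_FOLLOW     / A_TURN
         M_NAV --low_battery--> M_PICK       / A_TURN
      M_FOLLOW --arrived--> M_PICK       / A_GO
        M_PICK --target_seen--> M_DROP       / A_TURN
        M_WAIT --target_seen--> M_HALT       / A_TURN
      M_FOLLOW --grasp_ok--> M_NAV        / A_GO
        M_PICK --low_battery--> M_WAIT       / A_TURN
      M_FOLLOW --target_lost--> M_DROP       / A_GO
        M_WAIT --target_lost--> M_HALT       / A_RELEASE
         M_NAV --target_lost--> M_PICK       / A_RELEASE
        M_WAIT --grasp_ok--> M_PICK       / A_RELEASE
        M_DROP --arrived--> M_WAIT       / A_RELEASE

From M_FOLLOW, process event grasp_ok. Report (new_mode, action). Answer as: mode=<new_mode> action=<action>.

current mode = M_FOLLOW; filter table to that mode:
  (M_FOLLOW, target_seen) → (M_DROP, A_GO)
  (M_FOLLOW, low_battery) → (M_HALT, A_GO)
  (M_FOLLOW, arrived) → (M_PICK, A_GO)
  (M_FOLLOW, grasp_ok) → (M_NAV, A_GO)  ← event matches
  (M_FOLLOW, target_lost) → (M_DROP, A_GO)
event = grasp_ok selects (M_NAV, A_GO)

mode=M_NAV action=A_GO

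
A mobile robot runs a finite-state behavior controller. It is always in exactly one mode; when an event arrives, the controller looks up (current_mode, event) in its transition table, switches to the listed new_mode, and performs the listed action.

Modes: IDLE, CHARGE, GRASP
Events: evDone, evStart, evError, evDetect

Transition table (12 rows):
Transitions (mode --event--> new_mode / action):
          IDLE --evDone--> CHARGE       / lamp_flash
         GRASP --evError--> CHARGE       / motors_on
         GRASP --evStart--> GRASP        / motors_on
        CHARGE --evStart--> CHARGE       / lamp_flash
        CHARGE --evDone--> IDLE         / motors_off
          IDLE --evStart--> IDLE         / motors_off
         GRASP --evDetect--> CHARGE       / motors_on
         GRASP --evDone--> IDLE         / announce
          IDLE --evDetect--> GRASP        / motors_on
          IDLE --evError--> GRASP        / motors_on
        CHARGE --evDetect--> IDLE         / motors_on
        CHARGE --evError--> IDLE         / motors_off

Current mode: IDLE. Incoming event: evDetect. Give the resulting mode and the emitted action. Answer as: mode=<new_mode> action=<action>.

mode=GRASP action=motors_on

current mode = IDLE; filter table to that mode:
  (IDLE, evDone) → (CHARGE, lamp_flash)
  (IDLE, evStart) → (IDLE, motors_off)
  (IDLE, evDetect) → (GRASP, motors_on)  ← event matches
  (IDLE, evError) → (GRASP, motors_on)
event = evDetect selects (GRASP, motors_on)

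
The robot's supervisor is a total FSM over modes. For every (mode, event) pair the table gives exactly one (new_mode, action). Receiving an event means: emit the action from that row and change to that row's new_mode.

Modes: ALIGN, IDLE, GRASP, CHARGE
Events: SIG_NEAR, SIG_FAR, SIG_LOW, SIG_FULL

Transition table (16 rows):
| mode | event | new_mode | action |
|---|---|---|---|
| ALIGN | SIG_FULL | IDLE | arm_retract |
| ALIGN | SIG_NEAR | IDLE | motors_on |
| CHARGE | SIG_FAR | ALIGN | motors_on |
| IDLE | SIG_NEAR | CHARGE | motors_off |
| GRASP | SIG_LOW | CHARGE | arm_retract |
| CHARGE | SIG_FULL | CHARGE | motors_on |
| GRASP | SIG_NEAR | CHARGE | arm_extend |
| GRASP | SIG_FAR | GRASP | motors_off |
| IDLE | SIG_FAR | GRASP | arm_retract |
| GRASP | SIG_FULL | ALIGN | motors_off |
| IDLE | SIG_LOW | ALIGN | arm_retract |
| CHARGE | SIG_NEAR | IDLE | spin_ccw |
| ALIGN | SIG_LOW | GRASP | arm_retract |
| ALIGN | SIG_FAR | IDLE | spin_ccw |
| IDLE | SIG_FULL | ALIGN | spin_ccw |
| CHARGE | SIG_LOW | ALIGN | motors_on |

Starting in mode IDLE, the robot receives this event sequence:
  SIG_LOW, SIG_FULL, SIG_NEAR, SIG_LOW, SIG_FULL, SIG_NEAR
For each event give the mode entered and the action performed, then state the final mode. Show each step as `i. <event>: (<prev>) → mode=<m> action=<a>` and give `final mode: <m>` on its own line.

1. SIG_LOW: (IDLE) → mode=ALIGN action=arm_retract
2. SIG_FULL: (ALIGN) → mode=IDLE action=arm_retract
3. SIG_NEAR: (IDLE) → mode=CHARGE action=motors_off
4. SIG_LOW: (CHARGE) → mode=ALIGN action=motors_on
5. SIG_FULL: (ALIGN) → mode=IDLE action=arm_retract
6. SIG_NEAR: (IDLE) → mode=CHARGE action=motors_off

final mode: CHARGE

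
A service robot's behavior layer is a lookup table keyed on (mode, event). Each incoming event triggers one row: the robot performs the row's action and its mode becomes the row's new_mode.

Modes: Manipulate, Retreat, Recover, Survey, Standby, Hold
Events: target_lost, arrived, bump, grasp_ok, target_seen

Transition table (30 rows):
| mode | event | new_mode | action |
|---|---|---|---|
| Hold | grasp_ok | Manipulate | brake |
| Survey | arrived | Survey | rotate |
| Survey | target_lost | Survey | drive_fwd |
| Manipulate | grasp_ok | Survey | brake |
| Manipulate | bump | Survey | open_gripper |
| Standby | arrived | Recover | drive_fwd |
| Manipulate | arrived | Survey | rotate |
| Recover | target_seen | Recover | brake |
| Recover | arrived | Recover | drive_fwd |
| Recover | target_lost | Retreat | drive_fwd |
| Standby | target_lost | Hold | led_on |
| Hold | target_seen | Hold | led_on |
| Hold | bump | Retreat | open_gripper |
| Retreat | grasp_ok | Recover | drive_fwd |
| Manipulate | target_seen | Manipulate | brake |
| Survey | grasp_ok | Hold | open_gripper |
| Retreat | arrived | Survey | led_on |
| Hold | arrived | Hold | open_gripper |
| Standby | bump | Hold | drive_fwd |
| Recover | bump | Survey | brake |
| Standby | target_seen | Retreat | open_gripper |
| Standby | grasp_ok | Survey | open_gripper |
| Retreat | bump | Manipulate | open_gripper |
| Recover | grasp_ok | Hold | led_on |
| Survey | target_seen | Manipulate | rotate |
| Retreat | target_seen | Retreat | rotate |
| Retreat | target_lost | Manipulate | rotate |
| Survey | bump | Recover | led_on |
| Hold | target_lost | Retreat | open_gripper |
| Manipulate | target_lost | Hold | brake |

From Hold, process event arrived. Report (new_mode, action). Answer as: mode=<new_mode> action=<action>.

current mode = Hold; filter table to that mode:
  (Hold, grasp_ok) → (Manipulate, brake)
  (Hold, target_seen) → (Hold, led_on)
  (Hold, bump) → (Retreat, open_gripper)
  (Hold, arrived) → (Hold, open_gripper)  ← event matches
  (Hold, target_lost) → (Retreat, open_gripper)
event = arrived selects (Hold, open_gripper)

mode=Hold action=open_gripper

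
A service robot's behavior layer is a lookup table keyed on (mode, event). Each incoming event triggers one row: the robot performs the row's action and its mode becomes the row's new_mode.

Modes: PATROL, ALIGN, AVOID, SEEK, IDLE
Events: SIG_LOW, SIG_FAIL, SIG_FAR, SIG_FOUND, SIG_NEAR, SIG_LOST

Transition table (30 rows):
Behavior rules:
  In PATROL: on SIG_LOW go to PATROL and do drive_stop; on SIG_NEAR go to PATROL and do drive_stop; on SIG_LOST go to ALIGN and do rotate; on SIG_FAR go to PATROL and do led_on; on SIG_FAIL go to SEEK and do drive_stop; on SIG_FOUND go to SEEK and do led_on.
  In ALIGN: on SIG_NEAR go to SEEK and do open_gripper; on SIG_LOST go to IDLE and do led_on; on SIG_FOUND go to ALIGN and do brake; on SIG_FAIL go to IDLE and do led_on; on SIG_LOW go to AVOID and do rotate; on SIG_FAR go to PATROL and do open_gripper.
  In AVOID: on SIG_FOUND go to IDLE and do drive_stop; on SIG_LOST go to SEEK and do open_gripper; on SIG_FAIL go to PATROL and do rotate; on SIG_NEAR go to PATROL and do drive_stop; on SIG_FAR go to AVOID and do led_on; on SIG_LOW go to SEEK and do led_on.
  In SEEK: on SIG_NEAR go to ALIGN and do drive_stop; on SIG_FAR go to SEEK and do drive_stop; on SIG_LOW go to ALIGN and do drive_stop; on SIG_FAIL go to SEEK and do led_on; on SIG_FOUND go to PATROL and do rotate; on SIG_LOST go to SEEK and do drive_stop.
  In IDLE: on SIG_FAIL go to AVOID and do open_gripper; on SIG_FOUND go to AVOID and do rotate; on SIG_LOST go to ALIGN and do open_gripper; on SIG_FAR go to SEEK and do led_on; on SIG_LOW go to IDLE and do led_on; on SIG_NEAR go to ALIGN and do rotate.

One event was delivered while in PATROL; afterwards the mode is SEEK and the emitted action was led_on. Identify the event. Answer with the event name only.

SIG_FOUND

try SIG_LOW: (PATROL, SIG_LOW) → (PATROL, drive_stop)
try SIG_FAIL: (PATROL, SIG_FAIL) → (SEEK, drive_stop)
try SIG_FAR: (PATROL, SIG_FAR) → (PATROL, led_on)
try SIG_FOUND: (PATROL, SIG_FOUND) → (SEEK, led_on)  ← matches
try SIG_NEAR: (PATROL, SIG_NEAR) → (PATROL, drive_stop)
try SIG_LOST: (PATROL, SIG_LOST) → (ALIGN, rotate)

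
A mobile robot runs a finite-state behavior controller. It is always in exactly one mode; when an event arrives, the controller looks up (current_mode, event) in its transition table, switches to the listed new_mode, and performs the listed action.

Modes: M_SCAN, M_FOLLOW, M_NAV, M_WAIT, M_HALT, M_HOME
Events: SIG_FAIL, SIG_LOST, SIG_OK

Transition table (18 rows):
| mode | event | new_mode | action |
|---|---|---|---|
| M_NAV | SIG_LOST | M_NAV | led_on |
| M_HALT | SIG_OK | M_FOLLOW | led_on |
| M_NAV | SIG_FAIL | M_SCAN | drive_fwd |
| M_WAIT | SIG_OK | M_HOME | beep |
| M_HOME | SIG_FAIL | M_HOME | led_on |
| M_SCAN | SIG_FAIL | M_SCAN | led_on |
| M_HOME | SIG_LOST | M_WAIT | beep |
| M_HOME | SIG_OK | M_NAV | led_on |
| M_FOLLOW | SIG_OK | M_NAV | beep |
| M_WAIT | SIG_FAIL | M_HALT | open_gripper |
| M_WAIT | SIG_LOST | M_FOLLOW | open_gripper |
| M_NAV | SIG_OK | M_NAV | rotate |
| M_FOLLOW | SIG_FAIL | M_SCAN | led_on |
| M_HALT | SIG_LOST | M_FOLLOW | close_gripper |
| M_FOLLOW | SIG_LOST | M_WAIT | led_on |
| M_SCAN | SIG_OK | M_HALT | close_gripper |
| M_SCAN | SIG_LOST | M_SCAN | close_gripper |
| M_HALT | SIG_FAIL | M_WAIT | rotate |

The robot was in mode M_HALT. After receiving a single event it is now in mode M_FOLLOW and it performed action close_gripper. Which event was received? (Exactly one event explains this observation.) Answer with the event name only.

SIG_LOST

try SIG_FAIL: (M_HALT, SIG_FAIL) → (M_WAIT, rotate)
try SIG_LOST: (M_HALT, SIG_LOST) → (M_FOLLOW, close_gripper)  ← matches
try SIG_OK: (M_HALT, SIG_OK) → (M_FOLLOW, led_on)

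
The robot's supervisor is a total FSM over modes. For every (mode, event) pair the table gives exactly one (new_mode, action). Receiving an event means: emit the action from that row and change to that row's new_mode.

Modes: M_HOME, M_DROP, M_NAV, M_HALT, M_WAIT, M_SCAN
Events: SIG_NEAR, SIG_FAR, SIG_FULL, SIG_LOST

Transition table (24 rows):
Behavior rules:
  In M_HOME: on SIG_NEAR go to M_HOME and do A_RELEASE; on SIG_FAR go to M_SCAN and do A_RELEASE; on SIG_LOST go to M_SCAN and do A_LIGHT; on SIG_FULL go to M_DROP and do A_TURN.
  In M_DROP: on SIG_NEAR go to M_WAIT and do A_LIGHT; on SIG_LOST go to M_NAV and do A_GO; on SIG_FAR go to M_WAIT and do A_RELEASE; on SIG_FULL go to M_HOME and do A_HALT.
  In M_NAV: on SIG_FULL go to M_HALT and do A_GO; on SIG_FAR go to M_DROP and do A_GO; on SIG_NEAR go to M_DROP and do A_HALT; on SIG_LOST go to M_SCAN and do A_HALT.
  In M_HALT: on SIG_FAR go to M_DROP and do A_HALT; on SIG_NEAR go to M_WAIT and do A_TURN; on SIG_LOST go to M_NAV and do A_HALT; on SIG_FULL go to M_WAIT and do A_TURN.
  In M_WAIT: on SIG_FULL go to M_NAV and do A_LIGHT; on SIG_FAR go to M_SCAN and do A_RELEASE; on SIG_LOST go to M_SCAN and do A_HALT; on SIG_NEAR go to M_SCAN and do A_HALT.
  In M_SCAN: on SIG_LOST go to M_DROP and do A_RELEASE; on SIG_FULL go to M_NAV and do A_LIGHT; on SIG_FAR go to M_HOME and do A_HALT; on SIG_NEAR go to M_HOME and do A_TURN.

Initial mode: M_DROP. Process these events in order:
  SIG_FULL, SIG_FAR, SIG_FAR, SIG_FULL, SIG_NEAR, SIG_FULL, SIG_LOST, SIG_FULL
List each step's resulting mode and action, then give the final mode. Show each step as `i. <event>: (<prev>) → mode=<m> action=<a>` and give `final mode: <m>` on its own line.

1. SIG_FULL: (M_DROP) → mode=M_HOME action=A_HALT
2. SIG_FAR: (M_HOME) → mode=M_SCAN action=A_RELEASE
3. SIG_FAR: (M_SCAN) → mode=M_HOME action=A_HALT
4. SIG_FULL: (M_HOME) → mode=M_DROP action=A_TURN
5. SIG_NEAR: (M_DROP) → mode=M_WAIT action=A_LIGHT
6. SIG_FULL: (M_WAIT) → mode=M_NAV action=A_LIGHT
7. SIG_LOST: (M_NAV) → mode=M_SCAN action=A_HALT
8. SIG_FULL: (M_SCAN) → mode=M_NAV action=A_LIGHT

final mode: M_NAV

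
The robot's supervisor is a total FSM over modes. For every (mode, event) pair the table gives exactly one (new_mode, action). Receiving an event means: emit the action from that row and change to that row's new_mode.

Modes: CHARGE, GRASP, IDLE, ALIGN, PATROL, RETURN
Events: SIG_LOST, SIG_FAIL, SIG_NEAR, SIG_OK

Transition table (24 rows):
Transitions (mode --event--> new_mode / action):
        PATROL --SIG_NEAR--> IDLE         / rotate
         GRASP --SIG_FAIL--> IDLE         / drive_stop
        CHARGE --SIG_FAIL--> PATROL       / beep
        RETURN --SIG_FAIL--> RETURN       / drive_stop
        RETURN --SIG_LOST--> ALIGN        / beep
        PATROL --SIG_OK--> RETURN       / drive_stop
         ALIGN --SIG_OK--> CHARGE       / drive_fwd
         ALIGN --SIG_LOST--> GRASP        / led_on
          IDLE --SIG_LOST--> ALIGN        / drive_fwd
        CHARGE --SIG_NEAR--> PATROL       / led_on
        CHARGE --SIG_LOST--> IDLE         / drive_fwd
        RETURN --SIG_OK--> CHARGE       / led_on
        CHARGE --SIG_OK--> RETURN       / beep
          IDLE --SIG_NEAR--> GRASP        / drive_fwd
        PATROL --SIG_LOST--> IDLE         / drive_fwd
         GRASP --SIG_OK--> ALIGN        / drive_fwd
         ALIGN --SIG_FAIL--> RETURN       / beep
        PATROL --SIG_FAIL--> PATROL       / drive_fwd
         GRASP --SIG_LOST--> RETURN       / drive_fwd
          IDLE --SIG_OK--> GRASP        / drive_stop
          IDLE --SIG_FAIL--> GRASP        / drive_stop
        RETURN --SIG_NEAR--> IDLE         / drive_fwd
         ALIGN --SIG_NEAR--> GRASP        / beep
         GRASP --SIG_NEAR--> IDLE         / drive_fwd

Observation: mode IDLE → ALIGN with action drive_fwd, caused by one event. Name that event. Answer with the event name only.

SIG_LOST

try SIG_LOST: (IDLE, SIG_LOST) → (ALIGN, drive_fwd)  ← matches
try SIG_FAIL: (IDLE, SIG_FAIL) → (GRASP, drive_stop)
try SIG_NEAR: (IDLE, SIG_NEAR) → (GRASP, drive_fwd)
try SIG_OK: (IDLE, SIG_OK) → (GRASP, drive_stop)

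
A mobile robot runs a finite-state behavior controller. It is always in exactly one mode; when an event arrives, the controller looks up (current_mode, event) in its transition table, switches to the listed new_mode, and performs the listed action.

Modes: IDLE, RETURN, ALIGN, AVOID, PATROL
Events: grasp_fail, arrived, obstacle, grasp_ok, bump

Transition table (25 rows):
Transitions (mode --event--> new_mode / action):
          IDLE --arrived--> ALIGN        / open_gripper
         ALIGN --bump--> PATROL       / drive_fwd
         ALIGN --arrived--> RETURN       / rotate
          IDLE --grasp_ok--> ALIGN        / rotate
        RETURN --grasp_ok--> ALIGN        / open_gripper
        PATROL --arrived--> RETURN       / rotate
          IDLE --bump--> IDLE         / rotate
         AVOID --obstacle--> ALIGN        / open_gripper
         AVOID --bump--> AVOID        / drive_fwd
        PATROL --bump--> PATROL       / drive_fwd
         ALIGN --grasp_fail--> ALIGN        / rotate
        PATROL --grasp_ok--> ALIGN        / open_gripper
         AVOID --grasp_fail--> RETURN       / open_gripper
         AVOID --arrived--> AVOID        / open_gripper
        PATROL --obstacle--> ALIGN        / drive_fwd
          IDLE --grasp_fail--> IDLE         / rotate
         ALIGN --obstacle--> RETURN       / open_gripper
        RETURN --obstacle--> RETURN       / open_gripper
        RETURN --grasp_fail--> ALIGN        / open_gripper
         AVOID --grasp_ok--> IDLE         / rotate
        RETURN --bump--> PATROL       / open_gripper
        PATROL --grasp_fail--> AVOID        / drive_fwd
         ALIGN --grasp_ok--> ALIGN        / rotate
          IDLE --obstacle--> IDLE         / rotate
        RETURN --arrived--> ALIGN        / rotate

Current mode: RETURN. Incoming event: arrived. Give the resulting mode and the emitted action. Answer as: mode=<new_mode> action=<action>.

mode=ALIGN action=rotate

current mode = RETURN; filter table to that mode:
  (RETURN, grasp_ok) → (ALIGN, open_gripper)
  (RETURN, obstacle) → (RETURN, open_gripper)
  (RETURN, grasp_fail) → (ALIGN, open_gripper)
  (RETURN, bump) → (PATROL, open_gripper)
  (RETURN, arrived) → (ALIGN, rotate)  ← event matches
event = arrived selects (ALIGN, rotate)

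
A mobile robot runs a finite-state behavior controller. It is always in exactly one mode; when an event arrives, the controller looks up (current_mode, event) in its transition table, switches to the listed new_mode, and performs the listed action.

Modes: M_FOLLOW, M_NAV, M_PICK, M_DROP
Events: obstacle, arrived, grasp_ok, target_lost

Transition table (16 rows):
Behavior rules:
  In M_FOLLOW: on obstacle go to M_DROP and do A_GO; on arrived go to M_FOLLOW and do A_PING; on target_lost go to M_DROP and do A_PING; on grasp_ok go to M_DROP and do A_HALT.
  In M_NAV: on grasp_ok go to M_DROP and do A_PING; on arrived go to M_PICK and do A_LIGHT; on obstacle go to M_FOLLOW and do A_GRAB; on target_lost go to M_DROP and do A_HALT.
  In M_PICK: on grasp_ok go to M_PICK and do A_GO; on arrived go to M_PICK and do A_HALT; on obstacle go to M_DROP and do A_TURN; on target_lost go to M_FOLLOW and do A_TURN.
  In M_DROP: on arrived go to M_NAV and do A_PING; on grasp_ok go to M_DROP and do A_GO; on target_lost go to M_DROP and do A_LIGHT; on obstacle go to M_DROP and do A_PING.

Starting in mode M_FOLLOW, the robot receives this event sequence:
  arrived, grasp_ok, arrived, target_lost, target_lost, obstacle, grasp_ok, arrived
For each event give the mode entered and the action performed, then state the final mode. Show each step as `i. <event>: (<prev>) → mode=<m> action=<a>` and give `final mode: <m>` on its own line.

1. arrived: (M_FOLLOW) → mode=M_FOLLOW action=A_PING
2. grasp_ok: (M_FOLLOW) → mode=M_DROP action=A_HALT
3. arrived: (M_DROP) → mode=M_NAV action=A_PING
4. target_lost: (M_NAV) → mode=M_DROP action=A_HALT
5. target_lost: (M_DROP) → mode=M_DROP action=A_LIGHT
6. obstacle: (M_DROP) → mode=M_DROP action=A_PING
7. grasp_ok: (M_DROP) → mode=M_DROP action=A_GO
8. arrived: (M_DROP) → mode=M_NAV action=A_PING

final mode: M_NAV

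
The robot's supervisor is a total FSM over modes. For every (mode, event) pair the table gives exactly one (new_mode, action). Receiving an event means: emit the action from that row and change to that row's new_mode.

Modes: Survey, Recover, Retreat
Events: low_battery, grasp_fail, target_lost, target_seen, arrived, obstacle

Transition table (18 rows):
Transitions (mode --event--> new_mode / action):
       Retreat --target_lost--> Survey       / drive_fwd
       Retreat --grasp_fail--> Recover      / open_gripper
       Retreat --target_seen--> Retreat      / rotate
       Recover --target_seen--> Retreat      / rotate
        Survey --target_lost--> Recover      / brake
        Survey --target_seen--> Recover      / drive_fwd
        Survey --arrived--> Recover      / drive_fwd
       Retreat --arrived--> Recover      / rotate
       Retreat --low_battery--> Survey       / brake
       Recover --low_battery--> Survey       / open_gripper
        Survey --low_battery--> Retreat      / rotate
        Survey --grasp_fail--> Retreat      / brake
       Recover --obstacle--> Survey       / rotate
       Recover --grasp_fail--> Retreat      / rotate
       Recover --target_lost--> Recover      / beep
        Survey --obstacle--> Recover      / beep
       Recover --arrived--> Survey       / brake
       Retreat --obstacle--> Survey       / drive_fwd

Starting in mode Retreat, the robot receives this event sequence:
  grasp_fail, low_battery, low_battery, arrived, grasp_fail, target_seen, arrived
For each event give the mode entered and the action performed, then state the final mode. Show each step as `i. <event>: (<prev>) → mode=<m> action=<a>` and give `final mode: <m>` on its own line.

1. grasp_fail: (Retreat) → mode=Recover action=open_gripper
2. low_battery: (Recover) → mode=Survey action=open_gripper
3. low_battery: (Survey) → mode=Retreat action=rotate
4. arrived: (Retreat) → mode=Recover action=rotate
5. grasp_fail: (Recover) → mode=Retreat action=rotate
6. target_seen: (Retreat) → mode=Retreat action=rotate
7. arrived: (Retreat) → mode=Recover action=rotate

final mode: Recover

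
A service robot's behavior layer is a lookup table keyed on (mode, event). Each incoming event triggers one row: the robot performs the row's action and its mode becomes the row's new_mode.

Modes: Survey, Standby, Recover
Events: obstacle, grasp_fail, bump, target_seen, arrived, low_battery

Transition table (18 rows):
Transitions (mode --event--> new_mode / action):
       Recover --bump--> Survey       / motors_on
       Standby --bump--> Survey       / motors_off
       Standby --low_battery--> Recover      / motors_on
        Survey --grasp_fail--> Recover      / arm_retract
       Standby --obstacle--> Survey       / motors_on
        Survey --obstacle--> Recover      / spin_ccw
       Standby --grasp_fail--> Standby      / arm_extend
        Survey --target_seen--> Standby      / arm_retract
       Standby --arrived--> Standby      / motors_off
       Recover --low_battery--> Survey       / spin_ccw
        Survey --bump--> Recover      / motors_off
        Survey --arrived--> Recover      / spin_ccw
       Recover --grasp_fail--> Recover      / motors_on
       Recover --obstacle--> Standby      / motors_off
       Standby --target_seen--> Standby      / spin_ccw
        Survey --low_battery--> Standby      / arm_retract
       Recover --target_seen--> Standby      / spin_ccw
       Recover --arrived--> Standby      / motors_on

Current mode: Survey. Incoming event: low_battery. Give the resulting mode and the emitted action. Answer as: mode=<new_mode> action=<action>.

current mode = Survey; filter table to that mode:
  (Survey, grasp_fail) → (Recover, arm_retract)
  (Survey, obstacle) → (Recover, spin_ccw)
  (Survey, target_seen) → (Standby, arm_retract)
  (Survey, bump) → (Recover, motors_off)
  (Survey, arrived) → (Recover, spin_ccw)
  (Survey, low_battery) → (Standby, arm_retract)  ← event matches
event = low_battery selects (Standby, arm_retract)

mode=Standby action=arm_retract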